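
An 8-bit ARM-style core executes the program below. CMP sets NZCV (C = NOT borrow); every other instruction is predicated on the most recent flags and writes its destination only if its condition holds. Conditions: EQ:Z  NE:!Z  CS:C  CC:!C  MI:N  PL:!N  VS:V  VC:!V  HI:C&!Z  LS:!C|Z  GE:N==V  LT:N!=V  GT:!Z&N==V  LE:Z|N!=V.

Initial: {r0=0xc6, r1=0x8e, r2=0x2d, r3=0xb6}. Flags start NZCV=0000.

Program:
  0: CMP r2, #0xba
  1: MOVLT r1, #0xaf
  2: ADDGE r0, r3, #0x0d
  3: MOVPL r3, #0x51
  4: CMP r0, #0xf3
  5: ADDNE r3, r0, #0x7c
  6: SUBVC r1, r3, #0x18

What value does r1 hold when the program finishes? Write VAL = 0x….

VAL = 0x27

0: ✓ CMP  NZCV=0000
1: · MOVLT
2: ✓ ADDGE  r0←0xc3
3: ✓ MOVPL  r3←0x51
4: ✓ CMP  NZCV=1000
5: ✓ ADDNE  r3←0x3f
6: ✓ SUBVC  r1←0x27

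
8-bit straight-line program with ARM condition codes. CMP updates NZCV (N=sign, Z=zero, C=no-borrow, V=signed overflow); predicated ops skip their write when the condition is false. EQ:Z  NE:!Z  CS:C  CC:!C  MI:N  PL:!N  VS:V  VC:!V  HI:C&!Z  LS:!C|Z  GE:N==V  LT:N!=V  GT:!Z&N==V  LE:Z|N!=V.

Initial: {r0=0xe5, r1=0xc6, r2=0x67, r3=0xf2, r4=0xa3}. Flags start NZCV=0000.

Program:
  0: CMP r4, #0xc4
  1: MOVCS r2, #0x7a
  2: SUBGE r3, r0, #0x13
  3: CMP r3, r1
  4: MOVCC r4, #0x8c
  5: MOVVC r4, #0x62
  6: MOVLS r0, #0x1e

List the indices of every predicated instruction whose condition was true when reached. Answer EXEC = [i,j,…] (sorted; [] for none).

0: ✓ CMP  NZCV=1000
1: · MOVCS
2: · SUBGE
3: ✓ CMP  NZCV=0010
4: · MOVCC
5: ✓ MOVVC  r4←0x62
6: · MOVLS

EXEC = [5]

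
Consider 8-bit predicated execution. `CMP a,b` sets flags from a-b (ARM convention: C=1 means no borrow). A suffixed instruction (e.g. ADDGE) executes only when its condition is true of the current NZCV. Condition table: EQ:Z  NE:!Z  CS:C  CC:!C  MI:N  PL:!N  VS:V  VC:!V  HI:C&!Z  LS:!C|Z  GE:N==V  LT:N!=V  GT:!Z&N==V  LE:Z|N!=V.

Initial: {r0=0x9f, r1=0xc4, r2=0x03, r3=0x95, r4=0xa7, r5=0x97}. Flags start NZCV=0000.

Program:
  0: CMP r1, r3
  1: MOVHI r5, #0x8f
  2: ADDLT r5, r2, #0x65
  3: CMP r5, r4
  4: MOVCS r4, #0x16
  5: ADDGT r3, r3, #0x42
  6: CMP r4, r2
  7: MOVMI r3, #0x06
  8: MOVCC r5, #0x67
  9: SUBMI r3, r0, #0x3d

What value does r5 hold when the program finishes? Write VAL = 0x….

VAL = 0x8f

0: ✓ CMP  NZCV=0010
1: ✓ MOVHI  r5←0x8f
2: · ADDLT
3: ✓ CMP  NZCV=1000
4: · MOVCS
5: · ADDGT
6: ✓ CMP  NZCV=1010
7: ✓ MOVMI  r3←0x06
8: · MOVCC
9: ✓ SUBMI  r3←0x62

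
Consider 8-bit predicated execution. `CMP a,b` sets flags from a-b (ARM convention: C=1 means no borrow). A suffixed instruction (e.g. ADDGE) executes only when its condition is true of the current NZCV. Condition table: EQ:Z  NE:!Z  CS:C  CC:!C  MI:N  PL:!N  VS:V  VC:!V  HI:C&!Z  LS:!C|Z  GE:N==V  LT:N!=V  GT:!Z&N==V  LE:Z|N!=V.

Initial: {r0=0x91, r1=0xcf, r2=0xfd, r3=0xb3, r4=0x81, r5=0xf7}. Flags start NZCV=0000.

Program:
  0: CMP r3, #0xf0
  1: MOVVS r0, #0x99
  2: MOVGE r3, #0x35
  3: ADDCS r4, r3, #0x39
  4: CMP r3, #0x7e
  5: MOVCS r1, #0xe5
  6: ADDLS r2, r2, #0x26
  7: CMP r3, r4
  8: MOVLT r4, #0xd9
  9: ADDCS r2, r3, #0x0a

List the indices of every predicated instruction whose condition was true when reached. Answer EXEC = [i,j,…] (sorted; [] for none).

EXEC = [5,9]

0: ✓ CMP  NZCV=1000
1: · MOVVS
2: · MOVGE
3: · ADDCS
4: ✓ CMP  NZCV=0011
5: ✓ MOVCS  r1←0xe5
6: · ADDLS
7: ✓ CMP  NZCV=0010
8: · MOVLT
9: ✓ ADDCS  r2←0xbd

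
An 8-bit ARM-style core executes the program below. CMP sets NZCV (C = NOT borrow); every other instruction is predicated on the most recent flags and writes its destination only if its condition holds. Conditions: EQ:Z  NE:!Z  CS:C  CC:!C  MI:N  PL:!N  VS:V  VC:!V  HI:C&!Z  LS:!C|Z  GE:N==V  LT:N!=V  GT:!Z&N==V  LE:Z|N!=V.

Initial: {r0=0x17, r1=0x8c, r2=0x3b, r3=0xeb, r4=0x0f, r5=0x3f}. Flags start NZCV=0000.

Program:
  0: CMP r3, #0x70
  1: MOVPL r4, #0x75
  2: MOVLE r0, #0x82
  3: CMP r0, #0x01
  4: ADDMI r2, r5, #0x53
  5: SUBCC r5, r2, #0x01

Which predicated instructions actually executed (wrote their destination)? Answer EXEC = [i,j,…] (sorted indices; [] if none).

[0] flags=0011 → (cmp)
[1] flags=0011 PL?T → r4=0x75
[2] flags=0011 LE?T → r0=0x82
[3] flags=1010 → (cmp)
[4] flags=1010 MI?T → r2=0x92
[5] flags=1010 CC?F → skip

EXEC = [1,2,4]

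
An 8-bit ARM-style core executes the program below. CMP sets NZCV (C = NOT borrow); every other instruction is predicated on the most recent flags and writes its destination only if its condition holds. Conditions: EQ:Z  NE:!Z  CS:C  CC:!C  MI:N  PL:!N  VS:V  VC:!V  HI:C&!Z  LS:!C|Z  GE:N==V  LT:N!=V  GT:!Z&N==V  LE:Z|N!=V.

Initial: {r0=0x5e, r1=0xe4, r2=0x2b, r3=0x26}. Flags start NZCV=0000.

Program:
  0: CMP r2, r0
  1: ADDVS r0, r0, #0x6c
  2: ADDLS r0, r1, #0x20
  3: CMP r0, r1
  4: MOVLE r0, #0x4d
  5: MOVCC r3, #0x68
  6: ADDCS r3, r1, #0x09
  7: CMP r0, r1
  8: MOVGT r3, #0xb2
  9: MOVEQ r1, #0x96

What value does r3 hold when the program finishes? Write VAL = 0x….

[0] flags=1000 → (cmp)
[1] flags=1000 VS?F → skip
[2] flags=1000 LS?T → r0=0x04
[3] flags=0000 → (cmp)
[4] flags=0000 LE?F → skip
[5] flags=0000 CC?T → r3=0x68
[6] flags=0000 CS?F → skip
[7] flags=0000 → (cmp)
[8] flags=0000 GT?T → r3=0xb2
[9] flags=0000 EQ?F → skip

VAL = 0xb2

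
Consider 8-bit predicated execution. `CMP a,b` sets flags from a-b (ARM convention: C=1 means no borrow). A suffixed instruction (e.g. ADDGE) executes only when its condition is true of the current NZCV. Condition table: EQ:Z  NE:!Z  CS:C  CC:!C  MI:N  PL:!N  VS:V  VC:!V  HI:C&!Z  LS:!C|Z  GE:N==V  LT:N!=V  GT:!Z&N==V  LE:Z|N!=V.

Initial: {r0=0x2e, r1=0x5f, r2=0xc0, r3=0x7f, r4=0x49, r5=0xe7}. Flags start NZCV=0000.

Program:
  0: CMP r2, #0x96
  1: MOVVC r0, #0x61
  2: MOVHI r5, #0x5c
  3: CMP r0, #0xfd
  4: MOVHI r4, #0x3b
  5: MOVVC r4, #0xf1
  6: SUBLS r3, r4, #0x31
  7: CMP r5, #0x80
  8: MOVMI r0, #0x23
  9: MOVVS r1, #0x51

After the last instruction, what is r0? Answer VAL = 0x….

[0] flags=0010 → (cmp)
[1] flags=0010 VC?T → r0=0x61
[2] flags=0010 HI?T → r5=0x5c
[3] flags=0000 → (cmp)
[4] flags=0000 HI?F → skip
[5] flags=0000 VC?T → r4=0xf1
[6] flags=0000 LS?T → r3=0xc0
[7] flags=1001 → (cmp)
[8] flags=1001 MI?T → r0=0x23
[9] flags=1001 VS?T → r1=0x51

VAL = 0x23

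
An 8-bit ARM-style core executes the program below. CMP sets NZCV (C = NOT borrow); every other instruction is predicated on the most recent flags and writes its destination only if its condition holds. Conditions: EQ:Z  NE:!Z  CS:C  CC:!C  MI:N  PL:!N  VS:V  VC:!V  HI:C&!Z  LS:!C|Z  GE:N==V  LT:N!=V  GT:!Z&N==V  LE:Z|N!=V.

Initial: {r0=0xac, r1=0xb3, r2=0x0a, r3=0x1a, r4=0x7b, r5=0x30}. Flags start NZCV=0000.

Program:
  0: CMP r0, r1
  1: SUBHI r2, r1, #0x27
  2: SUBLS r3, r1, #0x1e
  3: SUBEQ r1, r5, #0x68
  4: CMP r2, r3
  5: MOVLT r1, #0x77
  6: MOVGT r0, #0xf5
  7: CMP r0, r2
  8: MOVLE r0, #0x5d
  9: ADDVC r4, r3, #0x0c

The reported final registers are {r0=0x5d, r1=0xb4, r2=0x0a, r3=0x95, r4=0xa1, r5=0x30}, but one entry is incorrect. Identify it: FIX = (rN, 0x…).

FIX = (r1, 0xb3)

0: ✓ CMP  NZCV=1000
1: · SUBHI
2: ✓ SUBLS  r3←0x95
3: · SUBEQ
4: ✓ CMP  NZCV=0000
5: · MOVLT
6: ✓ MOVGT  r0←0xf5
7: ✓ CMP  NZCV=1010
8: ✓ MOVLE  r0←0x5d
9: ✓ ADDVC  r4←0xa1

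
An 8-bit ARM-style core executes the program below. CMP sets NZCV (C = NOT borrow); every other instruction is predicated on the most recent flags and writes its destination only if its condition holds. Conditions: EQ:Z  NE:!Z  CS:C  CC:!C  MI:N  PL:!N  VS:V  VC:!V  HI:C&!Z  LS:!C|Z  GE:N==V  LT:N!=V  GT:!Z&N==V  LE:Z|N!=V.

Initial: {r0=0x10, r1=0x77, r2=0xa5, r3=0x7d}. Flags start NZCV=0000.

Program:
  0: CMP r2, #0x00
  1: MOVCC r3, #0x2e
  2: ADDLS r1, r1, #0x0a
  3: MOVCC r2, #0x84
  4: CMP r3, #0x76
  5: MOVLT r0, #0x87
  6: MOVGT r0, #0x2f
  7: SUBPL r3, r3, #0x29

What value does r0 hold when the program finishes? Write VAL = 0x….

0: ✓ CMP  NZCV=1010
1: · MOVCC
2: · ADDLS
3: · MOVCC
4: ✓ CMP  NZCV=0010
5: · MOVLT
6: ✓ MOVGT  r0←0x2f
7: ✓ SUBPL  r3←0x54

VAL = 0x2f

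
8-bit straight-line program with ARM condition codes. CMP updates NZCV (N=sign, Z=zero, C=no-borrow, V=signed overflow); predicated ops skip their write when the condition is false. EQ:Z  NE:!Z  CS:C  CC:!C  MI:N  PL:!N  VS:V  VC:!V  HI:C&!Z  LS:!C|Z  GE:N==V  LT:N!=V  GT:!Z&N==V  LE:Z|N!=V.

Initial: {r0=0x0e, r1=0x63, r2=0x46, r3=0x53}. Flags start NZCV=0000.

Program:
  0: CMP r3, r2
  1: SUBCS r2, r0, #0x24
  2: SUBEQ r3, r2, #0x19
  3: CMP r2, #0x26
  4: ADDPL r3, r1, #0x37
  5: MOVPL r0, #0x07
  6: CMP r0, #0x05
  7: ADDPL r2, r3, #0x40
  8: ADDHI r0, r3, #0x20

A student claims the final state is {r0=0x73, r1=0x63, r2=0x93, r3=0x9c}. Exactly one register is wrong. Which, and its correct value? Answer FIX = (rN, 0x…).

[0] flags=0010 → (cmp)
[1] flags=0010 CS?T → r2=0xea
[2] flags=0010 EQ?F → skip
[3] flags=1010 → (cmp)
[4] flags=1010 PL?F → skip
[5] flags=1010 PL?F → skip
[6] flags=0010 → (cmp)
[7] flags=0010 PL?T → r2=0x93
[8] flags=0010 HI?T → r0=0x73

FIX = (r3, 0x53)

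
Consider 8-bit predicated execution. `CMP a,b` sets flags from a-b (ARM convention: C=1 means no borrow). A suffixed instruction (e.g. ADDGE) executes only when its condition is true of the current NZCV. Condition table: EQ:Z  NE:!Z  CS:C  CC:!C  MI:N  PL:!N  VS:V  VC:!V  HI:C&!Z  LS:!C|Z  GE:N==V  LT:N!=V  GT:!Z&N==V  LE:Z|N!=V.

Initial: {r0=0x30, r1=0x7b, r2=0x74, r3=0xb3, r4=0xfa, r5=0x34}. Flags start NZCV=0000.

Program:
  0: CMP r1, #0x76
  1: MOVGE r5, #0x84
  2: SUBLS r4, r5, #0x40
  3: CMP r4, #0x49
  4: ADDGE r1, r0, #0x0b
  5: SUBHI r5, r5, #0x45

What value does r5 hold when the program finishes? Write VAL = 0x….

0: ✓ CMP  NZCV=0010
1: ✓ MOVGE  r5←0x84
2: · SUBLS
3: ✓ CMP  NZCV=1010
4: · ADDGE
5: ✓ SUBHI  r5←0x3f

VAL = 0x3f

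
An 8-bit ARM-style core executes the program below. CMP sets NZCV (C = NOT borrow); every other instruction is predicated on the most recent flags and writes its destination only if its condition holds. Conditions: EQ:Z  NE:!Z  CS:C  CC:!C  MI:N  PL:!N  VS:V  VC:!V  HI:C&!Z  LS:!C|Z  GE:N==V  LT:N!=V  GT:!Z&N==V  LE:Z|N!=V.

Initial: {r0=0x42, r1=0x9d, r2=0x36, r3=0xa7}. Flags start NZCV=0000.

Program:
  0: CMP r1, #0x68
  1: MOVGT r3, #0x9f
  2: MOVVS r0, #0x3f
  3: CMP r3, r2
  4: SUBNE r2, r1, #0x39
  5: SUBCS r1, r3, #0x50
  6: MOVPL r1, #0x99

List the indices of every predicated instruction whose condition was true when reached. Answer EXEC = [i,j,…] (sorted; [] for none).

EXEC = [2,4,5,6]

[0] flags=0011 → (cmp)
[1] flags=0011 GT?F → skip
[2] flags=0011 VS?T → r0=0x3f
[3] flags=0011 → (cmp)
[4] flags=0011 NE?T → r2=0x64
[5] flags=0011 CS?T → r1=0x57
[6] flags=0011 PL?T → r1=0x99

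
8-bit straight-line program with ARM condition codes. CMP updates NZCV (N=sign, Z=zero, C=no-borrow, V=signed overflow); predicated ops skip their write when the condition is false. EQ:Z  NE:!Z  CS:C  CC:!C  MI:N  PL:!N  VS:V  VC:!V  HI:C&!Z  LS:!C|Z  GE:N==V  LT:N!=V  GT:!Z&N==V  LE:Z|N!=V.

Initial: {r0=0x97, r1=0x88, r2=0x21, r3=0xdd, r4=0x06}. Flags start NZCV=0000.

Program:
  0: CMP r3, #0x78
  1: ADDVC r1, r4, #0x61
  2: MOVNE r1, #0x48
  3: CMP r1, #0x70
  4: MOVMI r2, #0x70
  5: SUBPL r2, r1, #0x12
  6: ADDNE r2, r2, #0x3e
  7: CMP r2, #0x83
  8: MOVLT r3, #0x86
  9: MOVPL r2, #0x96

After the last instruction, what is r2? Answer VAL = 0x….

VAL = 0x96

0: ✓ CMP  NZCV=0011
1: · ADDVC
2: ✓ MOVNE  r1←0x48
3: ✓ CMP  NZCV=1000
4: ✓ MOVMI  r2←0x70
5: · SUBPL
6: ✓ ADDNE  r2←0xae
7: ✓ CMP  NZCV=0010
8: · MOVLT
9: ✓ MOVPL  r2←0x96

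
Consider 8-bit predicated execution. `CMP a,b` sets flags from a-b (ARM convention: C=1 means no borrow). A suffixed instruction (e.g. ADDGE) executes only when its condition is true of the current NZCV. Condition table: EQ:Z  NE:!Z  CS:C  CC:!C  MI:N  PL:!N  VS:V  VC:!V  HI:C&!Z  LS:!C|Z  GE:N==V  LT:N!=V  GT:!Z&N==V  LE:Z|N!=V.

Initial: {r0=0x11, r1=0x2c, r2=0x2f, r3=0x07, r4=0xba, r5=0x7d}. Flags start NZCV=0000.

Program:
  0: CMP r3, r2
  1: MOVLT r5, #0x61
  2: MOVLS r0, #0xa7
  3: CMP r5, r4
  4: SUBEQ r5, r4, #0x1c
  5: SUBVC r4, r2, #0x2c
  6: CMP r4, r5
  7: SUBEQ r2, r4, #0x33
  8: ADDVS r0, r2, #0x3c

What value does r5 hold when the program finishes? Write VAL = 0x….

0: ✓ CMP  NZCV=1000
1: ✓ MOVLT  r5←0x61
2: ✓ MOVLS  r0←0xa7
3: ✓ CMP  NZCV=1001
4: · SUBEQ
5: · SUBVC
6: ✓ CMP  NZCV=0011
7: · SUBEQ
8: ✓ ADDVS  r0←0x6b

VAL = 0x61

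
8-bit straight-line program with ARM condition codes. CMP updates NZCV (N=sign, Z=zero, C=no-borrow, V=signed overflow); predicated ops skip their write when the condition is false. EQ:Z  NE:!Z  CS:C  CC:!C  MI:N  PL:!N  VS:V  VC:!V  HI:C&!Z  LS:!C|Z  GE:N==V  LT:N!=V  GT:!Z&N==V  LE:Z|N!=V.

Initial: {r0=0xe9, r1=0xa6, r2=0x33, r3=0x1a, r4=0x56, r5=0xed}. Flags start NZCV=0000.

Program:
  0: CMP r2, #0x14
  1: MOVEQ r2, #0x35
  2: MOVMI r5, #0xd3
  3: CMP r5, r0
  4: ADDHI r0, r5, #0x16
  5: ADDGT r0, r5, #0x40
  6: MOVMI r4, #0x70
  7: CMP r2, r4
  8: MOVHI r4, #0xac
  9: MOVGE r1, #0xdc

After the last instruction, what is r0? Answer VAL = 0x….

[0] flags=0010 → (cmp)
[1] flags=0010 EQ?F → skip
[2] flags=0010 MI?F → skip
[3] flags=0010 → (cmp)
[4] flags=0010 HI?T → r0=0x03
[5] flags=0010 GT?T → r0=0x2d
[6] flags=0010 MI?F → skip
[7] flags=1000 → (cmp)
[8] flags=1000 HI?F → skip
[9] flags=1000 GE?F → skip

VAL = 0x2d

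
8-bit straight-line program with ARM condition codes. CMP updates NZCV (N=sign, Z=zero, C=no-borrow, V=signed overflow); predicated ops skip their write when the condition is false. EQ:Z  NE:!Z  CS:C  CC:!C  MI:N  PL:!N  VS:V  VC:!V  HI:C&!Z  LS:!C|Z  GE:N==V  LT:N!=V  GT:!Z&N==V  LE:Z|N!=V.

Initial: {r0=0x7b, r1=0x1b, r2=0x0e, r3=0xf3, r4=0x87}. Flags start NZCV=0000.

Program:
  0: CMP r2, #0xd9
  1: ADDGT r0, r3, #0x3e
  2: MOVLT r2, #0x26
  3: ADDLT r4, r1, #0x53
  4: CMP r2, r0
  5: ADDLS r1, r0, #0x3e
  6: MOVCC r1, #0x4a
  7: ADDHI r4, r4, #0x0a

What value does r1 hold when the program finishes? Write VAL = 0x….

0: ✓ CMP  NZCV=0000
1: ✓ ADDGT  r0←0x31
2: · MOVLT
3: · ADDLT
4: ✓ CMP  NZCV=1000
5: ✓ ADDLS  r1←0x6f
6: ✓ MOVCC  r1←0x4a
7: · ADDHI

VAL = 0x4a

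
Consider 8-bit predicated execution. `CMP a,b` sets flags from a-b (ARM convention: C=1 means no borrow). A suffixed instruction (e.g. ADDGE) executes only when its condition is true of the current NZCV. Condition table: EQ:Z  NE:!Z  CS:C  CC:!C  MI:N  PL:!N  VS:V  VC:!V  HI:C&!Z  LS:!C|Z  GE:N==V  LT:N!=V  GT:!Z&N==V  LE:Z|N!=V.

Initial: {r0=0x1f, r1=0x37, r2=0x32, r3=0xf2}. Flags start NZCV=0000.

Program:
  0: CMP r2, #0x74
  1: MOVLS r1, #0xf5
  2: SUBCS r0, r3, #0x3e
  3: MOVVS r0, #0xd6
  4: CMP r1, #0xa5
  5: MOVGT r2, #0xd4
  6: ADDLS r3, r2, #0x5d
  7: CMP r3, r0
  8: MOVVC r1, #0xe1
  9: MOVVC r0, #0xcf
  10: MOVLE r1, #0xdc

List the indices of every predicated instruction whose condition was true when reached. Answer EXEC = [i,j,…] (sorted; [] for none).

EXEC = [1,5,8,9,10]

[0] flags=1000 → (cmp)
[1] flags=1000 LS?T → r1=0xf5
[2] flags=1000 CS?F → skip
[3] flags=1000 VS?F → skip
[4] flags=0010 → (cmp)
[5] flags=0010 GT?T → r2=0xd4
[6] flags=0010 LS?F → skip
[7] flags=1010 → (cmp)
[8] flags=1010 VC?T → r1=0xe1
[9] flags=1010 VC?T → r0=0xcf
[10] flags=1010 LE?T → r1=0xdc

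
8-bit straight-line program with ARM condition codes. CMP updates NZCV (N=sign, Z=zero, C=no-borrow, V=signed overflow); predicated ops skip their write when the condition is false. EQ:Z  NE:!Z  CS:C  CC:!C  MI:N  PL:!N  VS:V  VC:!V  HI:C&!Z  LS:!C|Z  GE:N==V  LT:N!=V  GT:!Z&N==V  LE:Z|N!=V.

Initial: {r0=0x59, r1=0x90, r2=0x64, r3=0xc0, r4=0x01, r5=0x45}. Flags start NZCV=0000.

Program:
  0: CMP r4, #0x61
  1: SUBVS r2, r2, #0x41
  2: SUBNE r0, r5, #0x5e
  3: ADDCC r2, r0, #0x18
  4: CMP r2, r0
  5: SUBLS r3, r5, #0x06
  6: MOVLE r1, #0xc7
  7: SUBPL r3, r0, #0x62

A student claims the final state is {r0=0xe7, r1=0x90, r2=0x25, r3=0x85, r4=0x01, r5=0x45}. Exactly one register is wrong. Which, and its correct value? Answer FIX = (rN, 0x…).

[0] flags=1000 → (cmp)
[1] flags=1000 VS?F → skip
[2] flags=1000 NE?T → r0=0xe7
[3] flags=1000 CC?T → r2=0xff
[4] flags=0010 → (cmp)
[5] flags=0010 LS?F → skip
[6] flags=0010 LE?F → skip
[7] flags=0010 PL?T → r3=0x85

FIX = (r2, 0xff)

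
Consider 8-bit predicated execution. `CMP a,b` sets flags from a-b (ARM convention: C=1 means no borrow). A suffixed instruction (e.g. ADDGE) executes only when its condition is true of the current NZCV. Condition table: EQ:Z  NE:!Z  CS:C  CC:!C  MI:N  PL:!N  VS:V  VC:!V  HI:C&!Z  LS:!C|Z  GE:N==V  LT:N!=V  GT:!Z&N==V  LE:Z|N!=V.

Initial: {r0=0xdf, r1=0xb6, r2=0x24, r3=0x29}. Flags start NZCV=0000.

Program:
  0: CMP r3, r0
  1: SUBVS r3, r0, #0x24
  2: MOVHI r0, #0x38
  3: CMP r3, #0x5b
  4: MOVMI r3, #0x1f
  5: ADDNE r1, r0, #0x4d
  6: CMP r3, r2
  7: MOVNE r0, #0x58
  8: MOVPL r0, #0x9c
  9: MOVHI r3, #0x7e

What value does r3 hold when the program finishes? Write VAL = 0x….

[0] flags=0000 → (cmp)
[1] flags=0000 VS?F → skip
[2] flags=0000 HI?F → skip
[3] flags=1000 → (cmp)
[4] flags=1000 MI?T → r3=0x1f
[5] flags=1000 NE?T → r1=0x2c
[6] flags=1000 → (cmp)
[7] flags=1000 NE?T → r0=0x58
[8] flags=1000 PL?F → skip
[9] flags=1000 HI?F → skip

VAL = 0x1f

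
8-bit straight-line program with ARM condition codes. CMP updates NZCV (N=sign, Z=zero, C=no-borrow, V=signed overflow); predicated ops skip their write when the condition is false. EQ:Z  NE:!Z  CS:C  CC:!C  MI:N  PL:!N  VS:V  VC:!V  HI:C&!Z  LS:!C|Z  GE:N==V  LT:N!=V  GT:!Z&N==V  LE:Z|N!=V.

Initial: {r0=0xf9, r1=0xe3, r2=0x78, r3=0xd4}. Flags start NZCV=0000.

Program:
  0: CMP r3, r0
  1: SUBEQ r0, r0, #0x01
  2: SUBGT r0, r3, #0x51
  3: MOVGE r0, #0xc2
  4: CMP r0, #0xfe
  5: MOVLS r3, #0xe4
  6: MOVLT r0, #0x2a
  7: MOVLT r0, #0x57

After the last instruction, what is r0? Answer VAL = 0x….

VAL = 0x57

0: ✓ CMP  NZCV=1000
1: · SUBEQ
2: · SUBGT
3: · MOVGE
4: ✓ CMP  NZCV=1000
5: ✓ MOVLS  r3←0xe4
6: ✓ MOVLT  r0←0x2a
7: ✓ MOVLT  r0←0x57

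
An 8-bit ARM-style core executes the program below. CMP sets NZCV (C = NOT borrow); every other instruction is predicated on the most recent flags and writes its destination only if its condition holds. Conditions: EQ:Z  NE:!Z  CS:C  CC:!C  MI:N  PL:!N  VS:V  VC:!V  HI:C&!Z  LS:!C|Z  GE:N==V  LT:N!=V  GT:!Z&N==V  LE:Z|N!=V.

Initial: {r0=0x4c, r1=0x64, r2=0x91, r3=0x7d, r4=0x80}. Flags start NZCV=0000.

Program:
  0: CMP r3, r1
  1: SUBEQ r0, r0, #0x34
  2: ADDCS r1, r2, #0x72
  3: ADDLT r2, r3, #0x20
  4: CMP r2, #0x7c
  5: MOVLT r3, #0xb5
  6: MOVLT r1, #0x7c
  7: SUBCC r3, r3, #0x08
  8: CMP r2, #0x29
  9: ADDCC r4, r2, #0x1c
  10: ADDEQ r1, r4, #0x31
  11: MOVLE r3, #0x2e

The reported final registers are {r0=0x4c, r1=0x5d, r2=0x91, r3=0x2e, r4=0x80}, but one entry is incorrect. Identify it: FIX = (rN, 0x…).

[0] flags=0010 → (cmp)
[1] flags=0010 EQ?F → skip
[2] flags=0010 CS?T → r1=0x03
[3] flags=0010 LT?F → skip
[4] flags=0011 → (cmp)
[5] flags=0011 LT?T → r3=0xb5
[6] flags=0011 LT?T → r1=0x7c
[7] flags=0011 CC?F → skip
[8] flags=0011 → (cmp)
[9] flags=0011 CC?F → skip
[10] flags=0011 EQ?F → skip
[11] flags=0011 LE?T → r3=0x2e

FIX = (r1, 0x7c)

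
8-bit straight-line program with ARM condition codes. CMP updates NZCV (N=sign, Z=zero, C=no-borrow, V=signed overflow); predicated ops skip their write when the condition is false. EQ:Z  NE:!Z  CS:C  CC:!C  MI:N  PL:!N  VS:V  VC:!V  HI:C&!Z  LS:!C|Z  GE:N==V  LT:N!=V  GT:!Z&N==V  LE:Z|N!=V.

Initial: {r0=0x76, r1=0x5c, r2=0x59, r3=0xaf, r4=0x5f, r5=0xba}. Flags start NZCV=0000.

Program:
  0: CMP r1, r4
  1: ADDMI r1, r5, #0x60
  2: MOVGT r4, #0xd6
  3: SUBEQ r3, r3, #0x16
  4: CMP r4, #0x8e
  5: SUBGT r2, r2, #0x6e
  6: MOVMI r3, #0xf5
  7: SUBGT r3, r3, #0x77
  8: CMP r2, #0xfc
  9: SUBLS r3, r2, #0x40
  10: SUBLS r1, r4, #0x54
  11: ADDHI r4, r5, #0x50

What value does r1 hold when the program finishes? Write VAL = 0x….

VAL = 0x0b

0: ✓ CMP  NZCV=1000
1: ✓ ADDMI  r1←0x1a
2: · MOVGT
3: · SUBEQ
4: ✓ CMP  NZCV=1001
5: ✓ SUBGT  r2←0xeb
6: ✓ MOVMI  r3←0xf5
7: ✓ SUBGT  r3←0x7e
8: ✓ CMP  NZCV=1000
9: ✓ SUBLS  r3←0xab
10: ✓ SUBLS  r1←0x0b
11: · ADDHI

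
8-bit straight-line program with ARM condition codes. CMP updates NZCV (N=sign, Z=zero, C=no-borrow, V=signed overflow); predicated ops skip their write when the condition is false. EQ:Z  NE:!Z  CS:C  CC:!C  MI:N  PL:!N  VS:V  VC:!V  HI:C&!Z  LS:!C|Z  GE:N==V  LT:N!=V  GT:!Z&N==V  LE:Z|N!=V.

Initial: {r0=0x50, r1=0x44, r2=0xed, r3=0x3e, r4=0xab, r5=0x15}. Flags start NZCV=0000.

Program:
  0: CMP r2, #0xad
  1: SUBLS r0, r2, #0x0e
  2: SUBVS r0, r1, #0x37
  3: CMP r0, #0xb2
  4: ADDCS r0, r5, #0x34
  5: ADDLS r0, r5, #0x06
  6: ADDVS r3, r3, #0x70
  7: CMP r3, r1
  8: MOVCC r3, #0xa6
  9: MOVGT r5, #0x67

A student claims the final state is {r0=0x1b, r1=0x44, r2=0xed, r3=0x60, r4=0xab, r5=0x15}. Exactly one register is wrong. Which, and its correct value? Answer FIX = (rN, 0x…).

FIX = (r3, 0xae)

0: ✓ CMP  NZCV=0010
1: · SUBLS
2: · SUBVS
3: ✓ CMP  NZCV=1001
4: · ADDCS
5: ✓ ADDLS  r0←0x1b
6: ✓ ADDVS  r3←0xae
7: ✓ CMP  NZCV=0011
8: · MOVCC
9: · MOVGT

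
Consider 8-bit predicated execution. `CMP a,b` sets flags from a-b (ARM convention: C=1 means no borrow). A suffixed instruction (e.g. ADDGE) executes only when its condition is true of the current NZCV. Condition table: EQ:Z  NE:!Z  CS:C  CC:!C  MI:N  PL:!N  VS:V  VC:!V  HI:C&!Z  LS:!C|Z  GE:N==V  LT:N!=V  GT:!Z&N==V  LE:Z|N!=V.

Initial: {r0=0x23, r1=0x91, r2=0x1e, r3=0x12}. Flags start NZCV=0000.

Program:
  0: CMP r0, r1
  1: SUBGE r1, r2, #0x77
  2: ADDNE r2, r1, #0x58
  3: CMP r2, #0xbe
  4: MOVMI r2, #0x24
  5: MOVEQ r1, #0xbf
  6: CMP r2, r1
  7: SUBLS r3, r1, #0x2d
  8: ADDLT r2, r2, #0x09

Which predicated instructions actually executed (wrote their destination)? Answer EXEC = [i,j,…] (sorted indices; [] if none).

0: ✓ CMP  NZCV=1001
1: ✓ SUBGE  r1←0xa7
2: ✓ ADDNE  r2←0xff
3: ✓ CMP  NZCV=0010
4: · MOVMI
5: · MOVEQ
6: ✓ CMP  NZCV=0010
7: · SUBLS
8: · ADDLT

EXEC = [1,2]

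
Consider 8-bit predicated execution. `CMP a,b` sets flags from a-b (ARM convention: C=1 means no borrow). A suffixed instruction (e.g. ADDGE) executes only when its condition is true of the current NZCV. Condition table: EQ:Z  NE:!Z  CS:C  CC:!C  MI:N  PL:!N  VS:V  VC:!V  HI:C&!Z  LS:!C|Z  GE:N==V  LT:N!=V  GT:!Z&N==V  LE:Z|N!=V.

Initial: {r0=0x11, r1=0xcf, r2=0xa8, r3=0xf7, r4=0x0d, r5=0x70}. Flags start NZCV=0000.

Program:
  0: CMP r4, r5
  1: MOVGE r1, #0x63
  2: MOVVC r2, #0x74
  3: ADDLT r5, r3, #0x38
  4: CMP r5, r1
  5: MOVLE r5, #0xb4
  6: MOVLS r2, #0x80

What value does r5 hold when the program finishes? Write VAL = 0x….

VAL = 0x2f

0: ✓ CMP  NZCV=1000
1: · MOVGE
2: ✓ MOVVC  r2←0x74
3: ✓ ADDLT  r5←0x2f
4: ✓ CMP  NZCV=0000
5: · MOVLE
6: ✓ MOVLS  r2←0x80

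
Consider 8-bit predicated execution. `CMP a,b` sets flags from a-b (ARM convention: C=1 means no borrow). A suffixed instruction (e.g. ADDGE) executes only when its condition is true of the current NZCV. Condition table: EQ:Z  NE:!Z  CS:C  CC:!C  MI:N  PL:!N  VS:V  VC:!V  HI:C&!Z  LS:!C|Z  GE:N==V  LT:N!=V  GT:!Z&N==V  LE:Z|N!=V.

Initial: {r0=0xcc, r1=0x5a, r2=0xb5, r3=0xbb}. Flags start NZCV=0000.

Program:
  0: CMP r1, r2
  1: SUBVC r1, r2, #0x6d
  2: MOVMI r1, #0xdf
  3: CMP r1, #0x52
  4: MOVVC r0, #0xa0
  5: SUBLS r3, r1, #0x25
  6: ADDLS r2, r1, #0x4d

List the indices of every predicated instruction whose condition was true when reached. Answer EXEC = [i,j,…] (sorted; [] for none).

[0] flags=1001 → (cmp)
[1] flags=1001 VC?F → skip
[2] flags=1001 MI?T → r1=0xdf
[3] flags=1010 → (cmp)
[4] flags=1010 VC?T → r0=0xa0
[5] flags=1010 LS?F → skip
[6] flags=1010 LS?F → skip

EXEC = [2,4]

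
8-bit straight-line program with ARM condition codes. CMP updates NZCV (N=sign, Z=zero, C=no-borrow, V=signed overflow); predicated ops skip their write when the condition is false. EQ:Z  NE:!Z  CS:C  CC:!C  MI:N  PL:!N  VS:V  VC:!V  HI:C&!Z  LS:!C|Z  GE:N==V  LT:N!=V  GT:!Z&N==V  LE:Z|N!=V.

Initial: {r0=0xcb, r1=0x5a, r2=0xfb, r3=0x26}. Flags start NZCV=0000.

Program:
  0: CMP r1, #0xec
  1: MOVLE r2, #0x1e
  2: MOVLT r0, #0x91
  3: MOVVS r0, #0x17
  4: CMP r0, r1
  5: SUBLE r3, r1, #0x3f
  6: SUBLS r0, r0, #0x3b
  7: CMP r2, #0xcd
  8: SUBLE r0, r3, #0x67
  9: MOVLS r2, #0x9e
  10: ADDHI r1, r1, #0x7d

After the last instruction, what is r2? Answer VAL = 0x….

VAL = 0xfb

[0] flags=0000 → (cmp)
[1] flags=0000 LE?F → skip
[2] flags=0000 LT?F → skip
[3] flags=0000 VS?F → skip
[4] flags=0011 → (cmp)
[5] flags=0011 LE?T → r3=0x1b
[6] flags=0011 LS?F → skip
[7] flags=0010 → (cmp)
[8] flags=0010 LE?F → skip
[9] flags=0010 LS?F → skip
[10] flags=0010 HI?T → r1=0xd7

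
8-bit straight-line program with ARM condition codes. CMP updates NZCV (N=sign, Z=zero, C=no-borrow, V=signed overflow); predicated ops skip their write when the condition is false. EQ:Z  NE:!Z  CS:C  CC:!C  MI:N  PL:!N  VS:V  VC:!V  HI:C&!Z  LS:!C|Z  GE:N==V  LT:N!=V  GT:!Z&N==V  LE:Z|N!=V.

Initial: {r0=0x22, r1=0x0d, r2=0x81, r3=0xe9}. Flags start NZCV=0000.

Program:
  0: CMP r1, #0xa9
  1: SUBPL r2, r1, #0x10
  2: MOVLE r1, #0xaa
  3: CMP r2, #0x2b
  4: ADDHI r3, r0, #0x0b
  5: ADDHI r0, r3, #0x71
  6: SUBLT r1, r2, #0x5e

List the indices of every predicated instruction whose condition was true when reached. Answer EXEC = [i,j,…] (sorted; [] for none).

[0] flags=0000 → (cmp)
[1] flags=0000 PL?T → r2=0xfd
[2] flags=0000 LE?F → skip
[3] flags=1010 → (cmp)
[4] flags=1010 HI?T → r3=0x2d
[5] flags=1010 HI?T → r0=0x9e
[6] flags=1010 LT?T → r1=0x9f

EXEC = [1,4,5,6]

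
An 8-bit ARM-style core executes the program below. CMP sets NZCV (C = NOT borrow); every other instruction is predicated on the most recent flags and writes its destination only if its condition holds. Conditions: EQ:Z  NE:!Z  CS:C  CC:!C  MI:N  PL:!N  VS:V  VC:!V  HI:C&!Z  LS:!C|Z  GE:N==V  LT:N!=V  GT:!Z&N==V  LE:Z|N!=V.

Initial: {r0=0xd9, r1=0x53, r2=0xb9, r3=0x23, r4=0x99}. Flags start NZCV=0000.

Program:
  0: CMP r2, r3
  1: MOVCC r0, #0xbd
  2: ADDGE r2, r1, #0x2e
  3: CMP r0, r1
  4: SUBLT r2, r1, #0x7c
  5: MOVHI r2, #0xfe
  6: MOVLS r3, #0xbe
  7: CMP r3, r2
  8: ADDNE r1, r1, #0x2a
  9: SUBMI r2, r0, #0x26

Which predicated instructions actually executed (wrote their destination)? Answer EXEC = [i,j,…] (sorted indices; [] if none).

0: ✓ CMP  NZCV=1010
1: · MOVCC
2: · ADDGE
3: ✓ CMP  NZCV=1010
4: ✓ SUBLT  r2←0xd7
5: ✓ MOVHI  r2←0xfe
6: · MOVLS
7: ✓ CMP  NZCV=0000
8: ✓ ADDNE  r1←0x7d
9: · SUBMI

EXEC = [4,5,8]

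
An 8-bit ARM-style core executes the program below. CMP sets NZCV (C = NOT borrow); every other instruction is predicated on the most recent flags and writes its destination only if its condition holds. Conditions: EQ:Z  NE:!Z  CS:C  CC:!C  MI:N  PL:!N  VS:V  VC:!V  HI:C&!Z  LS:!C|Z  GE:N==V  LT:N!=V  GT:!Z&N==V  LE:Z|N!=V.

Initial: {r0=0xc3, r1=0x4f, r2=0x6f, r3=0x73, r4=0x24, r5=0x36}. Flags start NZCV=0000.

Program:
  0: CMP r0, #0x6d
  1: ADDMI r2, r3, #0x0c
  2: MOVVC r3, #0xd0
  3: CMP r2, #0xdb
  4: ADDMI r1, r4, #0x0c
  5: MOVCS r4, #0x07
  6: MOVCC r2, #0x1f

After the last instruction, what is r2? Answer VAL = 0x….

0: ✓ CMP  NZCV=0011
1: · ADDMI
2: · MOVVC
3: ✓ CMP  NZCV=1001
4: ✓ ADDMI  r1←0x30
5: · MOVCS
6: ✓ MOVCC  r2←0x1f

VAL = 0x1f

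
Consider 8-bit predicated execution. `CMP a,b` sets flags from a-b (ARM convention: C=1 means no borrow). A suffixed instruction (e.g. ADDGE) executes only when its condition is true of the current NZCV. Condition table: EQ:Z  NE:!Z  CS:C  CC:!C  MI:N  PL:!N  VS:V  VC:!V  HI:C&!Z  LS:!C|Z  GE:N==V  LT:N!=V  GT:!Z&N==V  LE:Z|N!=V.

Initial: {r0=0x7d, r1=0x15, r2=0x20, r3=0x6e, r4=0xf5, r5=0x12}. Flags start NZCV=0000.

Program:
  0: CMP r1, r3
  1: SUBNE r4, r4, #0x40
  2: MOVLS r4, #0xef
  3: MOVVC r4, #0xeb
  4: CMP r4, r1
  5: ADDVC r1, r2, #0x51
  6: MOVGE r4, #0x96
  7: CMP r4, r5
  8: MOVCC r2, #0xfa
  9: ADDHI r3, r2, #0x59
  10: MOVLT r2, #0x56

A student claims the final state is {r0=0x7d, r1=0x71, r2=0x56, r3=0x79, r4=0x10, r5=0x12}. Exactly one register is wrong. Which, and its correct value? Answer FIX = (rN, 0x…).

FIX = (r4, 0xeb)

0: ✓ CMP  NZCV=1000
1: ✓ SUBNE  r4←0xb5
2: ✓ MOVLS  r4←0xef
3: ✓ MOVVC  r4←0xeb
4: ✓ CMP  NZCV=1010
5: ✓ ADDVC  r1←0x71
6: · MOVGE
7: ✓ CMP  NZCV=1010
8: · MOVCC
9: ✓ ADDHI  r3←0x79
10: ✓ MOVLT  r2←0x56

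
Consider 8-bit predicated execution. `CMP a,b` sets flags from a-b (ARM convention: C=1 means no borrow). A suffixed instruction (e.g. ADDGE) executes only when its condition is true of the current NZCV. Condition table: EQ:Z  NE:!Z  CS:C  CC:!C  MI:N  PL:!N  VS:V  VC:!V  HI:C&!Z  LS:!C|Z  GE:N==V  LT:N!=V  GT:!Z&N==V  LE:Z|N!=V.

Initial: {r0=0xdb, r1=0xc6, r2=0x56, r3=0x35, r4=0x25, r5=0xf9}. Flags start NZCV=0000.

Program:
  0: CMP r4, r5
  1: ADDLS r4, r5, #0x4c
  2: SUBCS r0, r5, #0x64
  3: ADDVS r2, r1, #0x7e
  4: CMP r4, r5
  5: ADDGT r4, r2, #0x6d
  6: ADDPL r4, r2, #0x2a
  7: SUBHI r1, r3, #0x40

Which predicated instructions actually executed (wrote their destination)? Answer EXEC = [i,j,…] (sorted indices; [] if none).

[0] flags=0000 → (cmp)
[1] flags=0000 LS?T → r4=0x45
[2] flags=0000 CS?F → skip
[3] flags=0000 VS?F → skip
[4] flags=0000 → (cmp)
[5] flags=0000 GT?T → r4=0xc3
[6] flags=0000 PL?T → r4=0x80
[7] flags=0000 HI?F → skip

EXEC = [1,5,6]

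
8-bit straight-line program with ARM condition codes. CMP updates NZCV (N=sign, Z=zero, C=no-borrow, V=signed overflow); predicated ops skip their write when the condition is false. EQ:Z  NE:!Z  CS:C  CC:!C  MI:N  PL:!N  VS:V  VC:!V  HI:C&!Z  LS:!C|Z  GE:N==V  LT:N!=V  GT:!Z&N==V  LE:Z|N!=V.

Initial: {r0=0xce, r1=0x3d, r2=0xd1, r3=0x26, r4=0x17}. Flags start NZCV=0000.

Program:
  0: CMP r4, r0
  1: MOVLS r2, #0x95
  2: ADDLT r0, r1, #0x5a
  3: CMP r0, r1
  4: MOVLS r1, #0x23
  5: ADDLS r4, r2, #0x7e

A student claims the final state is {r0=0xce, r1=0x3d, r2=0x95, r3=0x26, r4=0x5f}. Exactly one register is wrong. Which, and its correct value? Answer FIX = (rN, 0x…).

FIX = (r4, 0x17)

[0] flags=0000 → (cmp)
[1] flags=0000 LS?T → r2=0x95
[2] flags=0000 LT?F → skip
[3] flags=1010 → (cmp)
[4] flags=1010 LS?F → skip
[5] flags=1010 LS?F → skip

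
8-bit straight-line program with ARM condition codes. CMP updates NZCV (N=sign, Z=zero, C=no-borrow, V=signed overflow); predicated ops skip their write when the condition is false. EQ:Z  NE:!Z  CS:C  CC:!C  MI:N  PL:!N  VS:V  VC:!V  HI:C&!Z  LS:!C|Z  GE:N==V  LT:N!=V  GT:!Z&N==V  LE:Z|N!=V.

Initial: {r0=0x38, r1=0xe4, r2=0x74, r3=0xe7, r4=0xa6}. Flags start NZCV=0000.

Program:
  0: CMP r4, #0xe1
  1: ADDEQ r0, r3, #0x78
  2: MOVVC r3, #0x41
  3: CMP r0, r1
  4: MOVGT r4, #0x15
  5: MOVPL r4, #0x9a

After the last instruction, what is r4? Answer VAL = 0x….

[0] flags=1000 → (cmp)
[1] flags=1000 EQ?F → skip
[2] flags=1000 VC?T → r3=0x41
[3] flags=0000 → (cmp)
[4] flags=0000 GT?T → r4=0x15
[5] flags=0000 PL?T → r4=0x9a

VAL = 0x9a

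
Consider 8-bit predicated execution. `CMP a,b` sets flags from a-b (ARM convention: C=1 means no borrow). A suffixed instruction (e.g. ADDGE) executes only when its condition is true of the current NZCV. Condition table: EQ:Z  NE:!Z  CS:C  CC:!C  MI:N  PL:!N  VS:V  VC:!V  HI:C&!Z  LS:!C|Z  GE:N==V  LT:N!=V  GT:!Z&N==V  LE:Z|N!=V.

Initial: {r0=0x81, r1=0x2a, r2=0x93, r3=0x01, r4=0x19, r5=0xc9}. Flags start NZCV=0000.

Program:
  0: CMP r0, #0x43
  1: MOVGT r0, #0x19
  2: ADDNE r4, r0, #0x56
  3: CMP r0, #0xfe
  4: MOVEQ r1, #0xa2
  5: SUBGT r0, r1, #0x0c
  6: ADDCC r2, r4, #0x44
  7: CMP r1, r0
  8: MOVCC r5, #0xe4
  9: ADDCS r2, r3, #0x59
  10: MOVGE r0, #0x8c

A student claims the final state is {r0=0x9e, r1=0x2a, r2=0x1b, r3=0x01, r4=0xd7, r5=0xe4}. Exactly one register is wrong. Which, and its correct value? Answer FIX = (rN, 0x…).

0: ✓ CMP  NZCV=0011
1: · MOVGT
2: ✓ ADDNE  r4←0xd7
3: ✓ CMP  NZCV=1000
4: · MOVEQ
5: · SUBGT
6: ✓ ADDCC  r2←0x1b
7: ✓ CMP  NZCV=1001
8: ✓ MOVCC  r5←0xe4
9: · ADDCS
10: ✓ MOVGE  r0←0x8c

FIX = (r0, 0x8c)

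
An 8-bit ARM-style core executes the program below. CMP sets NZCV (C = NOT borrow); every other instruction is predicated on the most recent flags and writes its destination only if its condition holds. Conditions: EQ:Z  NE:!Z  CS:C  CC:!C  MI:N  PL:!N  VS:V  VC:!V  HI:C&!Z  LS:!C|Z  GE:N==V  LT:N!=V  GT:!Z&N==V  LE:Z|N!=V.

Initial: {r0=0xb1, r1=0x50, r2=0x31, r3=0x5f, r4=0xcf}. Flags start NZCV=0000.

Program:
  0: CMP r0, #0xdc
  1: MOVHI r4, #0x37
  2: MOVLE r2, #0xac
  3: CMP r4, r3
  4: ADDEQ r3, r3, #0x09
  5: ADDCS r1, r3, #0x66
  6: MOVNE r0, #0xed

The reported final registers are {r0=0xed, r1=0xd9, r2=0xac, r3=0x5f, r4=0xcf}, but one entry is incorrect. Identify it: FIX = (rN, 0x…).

FIX = (r1, 0xc5)

0: ✓ CMP  NZCV=1000
1: · MOVHI
2: ✓ MOVLE  r2←0xac
3: ✓ CMP  NZCV=0011
4: · ADDEQ
5: ✓ ADDCS  r1←0xc5
6: ✓ MOVNE  r0←0xed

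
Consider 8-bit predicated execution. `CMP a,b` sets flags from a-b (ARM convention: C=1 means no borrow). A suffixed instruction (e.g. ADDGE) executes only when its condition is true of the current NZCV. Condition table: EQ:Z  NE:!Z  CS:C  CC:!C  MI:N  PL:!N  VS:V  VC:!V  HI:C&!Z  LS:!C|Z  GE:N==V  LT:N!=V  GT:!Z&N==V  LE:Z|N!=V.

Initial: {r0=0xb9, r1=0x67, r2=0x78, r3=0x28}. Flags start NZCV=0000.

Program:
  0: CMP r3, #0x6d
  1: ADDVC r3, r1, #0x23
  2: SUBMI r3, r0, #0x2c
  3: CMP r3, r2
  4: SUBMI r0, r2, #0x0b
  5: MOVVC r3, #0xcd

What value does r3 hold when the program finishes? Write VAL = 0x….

0: ✓ CMP  NZCV=1000
1: ✓ ADDVC  r3←0x8a
2: ✓ SUBMI  r3←0x8d
3: ✓ CMP  NZCV=0011
4: · SUBMI
5: · MOVVC

VAL = 0x8d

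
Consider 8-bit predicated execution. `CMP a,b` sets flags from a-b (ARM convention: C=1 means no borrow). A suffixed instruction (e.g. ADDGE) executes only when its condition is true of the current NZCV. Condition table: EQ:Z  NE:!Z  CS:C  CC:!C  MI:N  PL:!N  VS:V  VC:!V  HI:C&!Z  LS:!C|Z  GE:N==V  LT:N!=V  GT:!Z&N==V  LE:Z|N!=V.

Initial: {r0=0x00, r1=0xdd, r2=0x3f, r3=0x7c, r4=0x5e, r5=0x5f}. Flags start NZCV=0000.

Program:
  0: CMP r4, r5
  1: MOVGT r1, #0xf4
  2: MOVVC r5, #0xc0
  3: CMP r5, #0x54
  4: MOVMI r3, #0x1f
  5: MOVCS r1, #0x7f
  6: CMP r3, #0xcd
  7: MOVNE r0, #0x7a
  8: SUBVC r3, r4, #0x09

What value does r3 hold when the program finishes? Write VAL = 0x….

VAL = 0x7c

[0] flags=1000 → (cmp)
[1] flags=1000 GT?F → skip
[2] flags=1000 VC?T → r5=0xc0
[3] flags=0011 → (cmp)
[4] flags=0011 MI?F → skip
[5] flags=0011 CS?T → r1=0x7f
[6] flags=1001 → (cmp)
[7] flags=1001 NE?T → r0=0x7a
[8] flags=1001 VC?F → skip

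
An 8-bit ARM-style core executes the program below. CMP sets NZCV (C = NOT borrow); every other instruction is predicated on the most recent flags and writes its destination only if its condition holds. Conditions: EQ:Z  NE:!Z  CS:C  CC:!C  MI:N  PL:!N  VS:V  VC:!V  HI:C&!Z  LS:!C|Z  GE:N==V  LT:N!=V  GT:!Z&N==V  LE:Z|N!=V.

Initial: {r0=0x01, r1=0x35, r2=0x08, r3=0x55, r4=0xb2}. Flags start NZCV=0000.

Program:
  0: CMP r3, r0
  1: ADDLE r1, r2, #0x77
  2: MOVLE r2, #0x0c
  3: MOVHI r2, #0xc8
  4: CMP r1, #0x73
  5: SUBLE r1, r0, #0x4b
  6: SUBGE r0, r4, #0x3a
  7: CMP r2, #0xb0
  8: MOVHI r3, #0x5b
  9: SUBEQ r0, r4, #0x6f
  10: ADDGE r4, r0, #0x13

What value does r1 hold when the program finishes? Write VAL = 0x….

[0] flags=0010 → (cmp)
[1] flags=0010 LE?F → skip
[2] flags=0010 LE?F → skip
[3] flags=0010 HI?T → r2=0xc8
[4] flags=1000 → (cmp)
[5] flags=1000 LE?T → r1=0xb6
[6] flags=1000 GE?F → skip
[7] flags=0010 → (cmp)
[8] flags=0010 HI?T → r3=0x5b
[9] flags=0010 EQ?F → skip
[10] flags=0010 GE?T → r4=0x14

VAL = 0xb6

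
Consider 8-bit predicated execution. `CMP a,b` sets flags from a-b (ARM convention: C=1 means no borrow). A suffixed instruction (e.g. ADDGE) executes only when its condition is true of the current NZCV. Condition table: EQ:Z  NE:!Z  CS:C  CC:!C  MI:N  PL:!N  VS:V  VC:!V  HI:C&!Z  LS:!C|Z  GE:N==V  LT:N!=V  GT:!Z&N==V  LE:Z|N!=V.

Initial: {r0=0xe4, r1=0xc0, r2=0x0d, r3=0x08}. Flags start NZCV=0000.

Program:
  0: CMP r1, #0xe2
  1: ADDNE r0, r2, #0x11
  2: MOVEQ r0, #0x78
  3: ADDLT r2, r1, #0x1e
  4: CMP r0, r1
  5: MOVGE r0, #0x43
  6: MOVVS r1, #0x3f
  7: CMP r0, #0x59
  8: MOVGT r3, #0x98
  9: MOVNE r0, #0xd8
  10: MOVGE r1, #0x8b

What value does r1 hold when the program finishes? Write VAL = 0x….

VAL = 0xc0

[0] flags=1000 → (cmp)
[1] flags=1000 NE?T → r0=0x1e
[2] flags=1000 EQ?F → skip
[3] flags=1000 LT?T → r2=0xde
[4] flags=0000 → (cmp)
[5] flags=0000 GE?T → r0=0x43
[6] flags=0000 VS?F → skip
[7] flags=1000 → (cmp)
[8] flags=1000 GT?F → skip
[9] flags=1000 NE?T → r0=0xd8
[10] flags=1000 GE?F → skip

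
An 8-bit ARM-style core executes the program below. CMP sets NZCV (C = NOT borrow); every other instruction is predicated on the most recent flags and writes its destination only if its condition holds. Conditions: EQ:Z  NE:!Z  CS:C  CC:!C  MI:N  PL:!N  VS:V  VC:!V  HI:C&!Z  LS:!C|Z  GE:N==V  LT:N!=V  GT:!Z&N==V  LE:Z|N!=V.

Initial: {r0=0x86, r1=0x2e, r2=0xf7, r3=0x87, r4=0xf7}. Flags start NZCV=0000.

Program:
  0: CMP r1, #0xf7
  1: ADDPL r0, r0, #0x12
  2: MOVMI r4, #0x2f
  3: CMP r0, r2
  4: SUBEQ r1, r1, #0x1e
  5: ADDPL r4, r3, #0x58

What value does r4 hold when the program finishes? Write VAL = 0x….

[0] flags=0000 → (cmp)
[1] flags=0000 PL?T → r0=0x98
[2] flags=0000 MI?F → skip
[3] flags=1000 → (cmp)
[4] flags=1000 EQ?F → skip
[5] flags=1000 PL?F → skip

VAL = 0xf7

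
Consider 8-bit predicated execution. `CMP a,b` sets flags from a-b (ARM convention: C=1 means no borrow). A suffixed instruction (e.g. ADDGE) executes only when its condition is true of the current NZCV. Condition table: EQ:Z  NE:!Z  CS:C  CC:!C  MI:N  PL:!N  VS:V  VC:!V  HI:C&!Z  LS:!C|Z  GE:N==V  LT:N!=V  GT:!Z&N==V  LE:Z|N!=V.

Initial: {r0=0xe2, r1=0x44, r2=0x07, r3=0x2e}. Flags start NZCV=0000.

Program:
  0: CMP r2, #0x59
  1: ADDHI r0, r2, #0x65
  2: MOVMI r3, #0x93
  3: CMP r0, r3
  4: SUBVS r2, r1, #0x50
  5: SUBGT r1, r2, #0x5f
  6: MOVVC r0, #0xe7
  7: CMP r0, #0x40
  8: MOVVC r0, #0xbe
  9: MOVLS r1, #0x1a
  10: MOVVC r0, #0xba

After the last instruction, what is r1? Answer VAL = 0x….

0: ✓ CMP  NZCV=1000
1: · ADDHI
2: ✓ MOVMI  r3←0x93
3: ✓ CMP  NZCV=0010
4: · SUBVS
5: ✓ SUBGT  r1←0xa8
6: ✓ MOVVC  r0←0xe7
7: ✓ CMP  NZCV=1010
8: ✓ MOVVC  r0←0xbe
9: · MOVLS
10: ✓ MOVVC  r0←0xba

VAL = 0xa8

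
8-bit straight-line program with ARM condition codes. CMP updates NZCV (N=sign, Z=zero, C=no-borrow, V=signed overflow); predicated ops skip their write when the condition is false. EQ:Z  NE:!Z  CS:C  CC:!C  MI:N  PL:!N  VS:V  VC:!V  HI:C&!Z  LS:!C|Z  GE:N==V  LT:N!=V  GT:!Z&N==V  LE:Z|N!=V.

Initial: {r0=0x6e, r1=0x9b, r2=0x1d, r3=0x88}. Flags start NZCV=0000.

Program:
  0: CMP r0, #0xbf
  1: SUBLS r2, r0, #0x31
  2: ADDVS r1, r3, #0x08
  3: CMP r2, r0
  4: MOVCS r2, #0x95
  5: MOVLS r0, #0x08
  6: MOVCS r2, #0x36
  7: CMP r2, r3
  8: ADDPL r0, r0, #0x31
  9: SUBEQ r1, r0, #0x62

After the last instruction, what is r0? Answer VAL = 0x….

[0] flags=1001 → (cmp)
[1] flags=1001 LS?T → r2=0x3d
[2] flags=1001 VS?T → r1=0x90
[3] flags=1000 → (cmp)
[4] flags=1000 CS?F → skip
[5] flags=1000 LS?T → r0=0x08
[6] flags=1000 CS?F → skip
[7] flags=1001 → (cmp)
[8] flags=1001 PL?F → skip
[9] flags=1001 EQ?F → skip

VAL = 0x08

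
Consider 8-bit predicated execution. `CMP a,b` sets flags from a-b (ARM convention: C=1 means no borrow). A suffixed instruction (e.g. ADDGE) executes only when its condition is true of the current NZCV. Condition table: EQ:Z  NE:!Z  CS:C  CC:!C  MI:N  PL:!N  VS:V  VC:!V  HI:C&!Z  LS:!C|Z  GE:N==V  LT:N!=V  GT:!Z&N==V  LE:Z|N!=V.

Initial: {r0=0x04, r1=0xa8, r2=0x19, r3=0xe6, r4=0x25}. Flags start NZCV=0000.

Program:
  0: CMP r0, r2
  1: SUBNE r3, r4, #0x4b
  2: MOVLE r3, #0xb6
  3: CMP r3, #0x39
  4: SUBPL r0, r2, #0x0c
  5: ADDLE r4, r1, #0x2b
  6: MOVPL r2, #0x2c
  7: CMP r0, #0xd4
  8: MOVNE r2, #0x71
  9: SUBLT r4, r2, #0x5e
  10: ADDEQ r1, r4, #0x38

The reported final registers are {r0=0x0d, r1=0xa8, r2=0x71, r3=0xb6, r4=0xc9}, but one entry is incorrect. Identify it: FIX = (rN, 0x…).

0: ✓ CMP  NZCV=1000
1: ✓ SUBNE  r3←0xda
2: ✓ MOVLE  r3←0xb6
3: ✓ CMP  NZCV=0011
4: ✓ SUBPL  r0←0x0d
5: ✓ ADDLE  r4←0xd3
6: ✓ MOVPL  r2←0x2c
7: ✓ CMP  NZCV=0000
8: ✓ MOVNE  r2←0x71
9: · SUBLT
10: · ADDEQ

FIX = (r4, 0xd3)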